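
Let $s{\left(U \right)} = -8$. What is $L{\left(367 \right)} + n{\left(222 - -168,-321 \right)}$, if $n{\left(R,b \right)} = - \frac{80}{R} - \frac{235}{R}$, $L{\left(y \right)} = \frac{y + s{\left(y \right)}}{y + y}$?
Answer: $- \frac{1520}{4771} \approx -0.31859$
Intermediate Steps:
$L{\left(y \right)} = \frac{-8 + y}{2 y}$ ($L{\left(y \right)} = \frac{y - 8}{y + y} = \frac{-8 + y}{2 y}$)
$n{\left(R,b \right)} = - \frac{315}{R}$
$L{\left(367 \right)} + n{\left(222 - -168,-321 \right)} = \frac{-8 + 367}{2 \cdot 367} - \frac{315}{222 - -168} = \frac{1}{2} \cdot \frac{1}{367} \cdot 359 - \frac{315}{222 + 168} = \frac{359}{734} - \frac{315}{390} = \frac{359}{734} - \frac{21}{26} = - \frac{1520}{4771}$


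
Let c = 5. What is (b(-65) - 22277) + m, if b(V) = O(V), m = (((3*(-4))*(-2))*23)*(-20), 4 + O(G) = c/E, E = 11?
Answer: -366526/11 ≈ -33321.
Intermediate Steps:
O(G) = -39/11 (O(G) = -4 + 5/11 = -39/11)
m = -11040 (m = (-12*(-2)*23)*(-20) = (24*23)*(-20) = 552*(-20) = -11040)
b(V) = -39/11
(b(-65) - 22277) + m = (-39/11 - 22277) - 11040 = -245086/11 - 11040 = -366526/11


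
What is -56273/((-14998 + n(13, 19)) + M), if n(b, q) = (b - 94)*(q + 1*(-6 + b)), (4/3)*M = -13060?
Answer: 56273/26899 ≈ 2.0920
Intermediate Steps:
M = -9795 (M = (3/4)*(-13060) = -9795)
n(b, q) = (-94 + b)*(-6 + b + q) (n(b, q) = (-94 + b)*(q + (-6 + b)) = (-94 + b)*(-6 + b + q))
-56273/((-14998 + n(13, 19)) + M) = -56273/((-14998 + (564 + 13**2 - 100*13 - 94*19 + 13*19)) - 9795) = -56273/((-14998 + (564 + 169 - 1300 - 1786 + 247)) - 9795) = -56273/((-14998 - 2106) - 9795) = -56273/(-17104 - 9795) = -56273/(-26899) = -56273*(-1/26899) = 56273/26899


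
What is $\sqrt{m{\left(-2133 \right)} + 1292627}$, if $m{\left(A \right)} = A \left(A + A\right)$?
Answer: $\sqrt{10392005} \approx 3223.7$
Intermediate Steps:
$m{\left(A \right)} = 2 A^{2}$ ($m{\left(A \right)} = A 2 A = 2 A^{2}$)
$\sqrt{m{\left(-2133 \right)} + 1292627} = \sqrt{2 \left(-2133\right)^{2} + 1292627} = \sqrt{2 \cdot 4549689 + 1292627} = \sqrt{9099378 + 1292627} = \sqrt{10392005}$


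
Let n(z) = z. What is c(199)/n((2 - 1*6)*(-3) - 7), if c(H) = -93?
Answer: -93/5 ≈ -18.600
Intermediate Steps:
c(199)/n((2 - 1*6)*(-3) - 7) = -93/((2 - 1*6)*(-3) - 7) = -93/((2 - 6)*(-3) - 7) = -93/(-4*(-3) - 7) = -93/(12 - 7) = -93/5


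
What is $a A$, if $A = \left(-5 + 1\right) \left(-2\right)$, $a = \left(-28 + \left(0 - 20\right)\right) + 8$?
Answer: $-320$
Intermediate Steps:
$a = -40$ ($a = \left(-28 - 20\right) + 8 = -48 + 8 = -40$)
$A = 8$ ($A = \left(-4\right) \left(-2\right) = 8$)
$a A = \left(-40\right) 8 = -320$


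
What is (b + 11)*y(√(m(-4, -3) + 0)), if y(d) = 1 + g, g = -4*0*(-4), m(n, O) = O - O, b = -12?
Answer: -1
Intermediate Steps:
m(n, O) = 0
g = 0 (g = 0*(-4) = 0)
y(d) = 1 (y(d) = 1 + 0 = 1)
(b + 11)*y(√(m(-4, -3) + 0)) = (-12 + 11)*1 = -1*1 = -1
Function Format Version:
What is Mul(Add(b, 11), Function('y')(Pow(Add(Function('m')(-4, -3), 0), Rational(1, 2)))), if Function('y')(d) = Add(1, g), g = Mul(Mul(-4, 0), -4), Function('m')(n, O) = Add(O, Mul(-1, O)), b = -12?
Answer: -1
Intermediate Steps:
Function('m')(n, O) = 0
g = 0 (g = Mul(0, -4) = 0)
Function('y')(d) = 1 (Function('y')(d) = Add(1, 0) = 1)
Mul(Add(b, 11), Function('y')(Pow(Add(Function('m')(-4, -3), 0), Rational(1, 2)))) = Mul(Add(-12, 11), 1) = Mul(-1, 1) = -1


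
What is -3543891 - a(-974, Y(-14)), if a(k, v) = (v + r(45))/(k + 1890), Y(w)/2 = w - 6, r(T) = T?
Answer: -3246204161/916 ≈ -3.5439e+6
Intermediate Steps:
Y(w) = -12 + 2*w (Y(w) = 2*(w - 6) = 2*(-6 + w) = -12 + 2*w)
a(k, v) = (45 + v)/(1890 + k) (a(k, v) = (v + 45)/(k + 1890) = (45 + v)/(1890 + k))
-3543891 - a(-974, Y(-14)) = -3543891 - (45 + (-12 + 2*(-14)))/(1890 - 974) = -3543891 - (45 + (-12 - 28))/916 = -3543891 - (45 - 40)/916 = -3543891 - 5/916 = -3246204161/916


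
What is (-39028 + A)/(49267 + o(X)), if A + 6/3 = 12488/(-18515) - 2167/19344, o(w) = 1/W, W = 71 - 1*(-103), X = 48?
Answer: -57913159726519/73101472673320 ≈ -0.79223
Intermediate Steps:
W = 174 (W = 71 + 103 = 174)
o(w) = 1/174
A = -142571171/51164880 (A = -2 + (12488/(-18515) - 2167/19344) = -2 + (12488*(-1/18515) - 2167*1/19344) = -2 + (-1784/2645 - 2167/19344) = -2 - 40241411/51164880 = -142571171/51164880 ≈ -2.7865)
(-39028 + A)/(49267 + o(X)) = (-39028 - 142571171/51164880)/(49267 + 1/174) = -1997005507811/(51164880*8572459/174) = -1997005507811/51164880*174/8572459 = -57913159726519/73101472673320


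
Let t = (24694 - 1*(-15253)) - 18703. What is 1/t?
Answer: 1/21244 ≈ 4.7072e-5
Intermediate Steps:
t = 21244 (t = (24694 + 15253) - 18703 = 39947 - 18703 = 21244)
1/t = 1/21244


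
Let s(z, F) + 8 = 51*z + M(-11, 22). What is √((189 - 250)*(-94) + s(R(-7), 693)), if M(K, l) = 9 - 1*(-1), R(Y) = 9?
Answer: √6195 ≈ 78.708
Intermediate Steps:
M(K, l) = 10 (M(K, l) = 9 + 1 = 10)
s(z, F) = 2 + 51*z (s(z, F) = -8 + (51*z + 10) = -8 + (10 + 51*z) = 2 + 51*z)
√((189 - 250)*(-94) + s(R(-7), 693)) = √((189 - 250)*(-94) + (2 + 51*9)) = √(-61*(-94) + (2 + 459)) = √(5734 + 461) = √6195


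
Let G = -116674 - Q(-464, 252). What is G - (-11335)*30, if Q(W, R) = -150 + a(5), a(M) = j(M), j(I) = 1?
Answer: 223525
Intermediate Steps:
a(M) = 1
Q(W, R) = -149 (Q(W, R) = -150 + 1 = -149)
G = -116525 (G = -116674 - 1*(-149) = -116674 + 149 = -116525)
G - (-11335)*30 = -116525 - (-11335)*30 = -116525 - 1*(-340050) = -116525 + 340050 = 223525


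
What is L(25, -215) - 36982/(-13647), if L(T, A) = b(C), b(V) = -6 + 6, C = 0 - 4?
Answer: 36982/13647 ≈ 2.7099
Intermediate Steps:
C = -4
b(V) = 0
L(T, A) = 0
L(25, -215) - 36982/(-13647) = 0 - 36982/(-13647) = 0 - 36982*(-1/13647) = 0 + 36982/13647 = 36982/13647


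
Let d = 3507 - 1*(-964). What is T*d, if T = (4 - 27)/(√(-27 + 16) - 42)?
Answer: 4318986/1775 + 102833*I*√11/1775 ≈ 2433.2 + 192.15*I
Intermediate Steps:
d = 4471 (d = 3507 + 964 = 4471)
T = -23/(-42 + I*√11) (T = -23/(√(-11) - 42) = -23/(I*√11 - 42) = -23/(-42 + I*√11) ≈ 0.54423 + 0.042976*I)
T*d = (966/1775 + 23*I*√11/1775)*4471 = 4318986/1775 + 102833*I*√11/1775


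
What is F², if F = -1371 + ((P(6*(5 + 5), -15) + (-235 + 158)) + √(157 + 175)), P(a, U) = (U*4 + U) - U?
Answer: 2274396 - 6032*√83 ≈ 2.2194e+6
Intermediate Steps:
P(a, U) = 4*U (P(a, U) = (4*U + U) - U = 5*U - U = 4*U)
F = -1508 + 2*√83 (F = -1371 + ((4*(-15) + (-235 + 158)) + √(157 + 175)) = -1371 + ((-60 - 77) + √332) = -1371 + (-137 + 2*√83) = -1508 + 2*√83 ≈ -1489.8)
F² = (-1508 + 2*√83)²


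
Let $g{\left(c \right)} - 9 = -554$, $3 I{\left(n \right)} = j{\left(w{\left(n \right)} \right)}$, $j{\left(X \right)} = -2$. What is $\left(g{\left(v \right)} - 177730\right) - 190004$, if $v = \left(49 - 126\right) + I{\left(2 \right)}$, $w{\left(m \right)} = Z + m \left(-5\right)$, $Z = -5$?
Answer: $-368279$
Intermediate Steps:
$w{\left(m \right)} = -5 - 5 m$ ($w{\left(m \right)} = -5 + m \left(-5\right) = -5 - 5 m$)
$I{\left(n \right)} = - \frac{2}{3}$ ($I{\left(n \right)} = \frac{1}{3} \left(-2\right) = - \frac{2}{3}$)
$v = - \frac{233}{3}$ ($v = \left(49 - 126\right) - \frac{2}{3} = -77 - \frac{2}{3} = - \frac{233}{3} \approx -77.667$)
$g{\left(c \right)} = -545$ ($g{\left(c \right)} = 9 - 554 = -545$)
$\left(g{\left(v \right)} - 177730\right) - 190004 = \left(-545 - 177730\right) - 190004 = -178275 - 190004 = -368279$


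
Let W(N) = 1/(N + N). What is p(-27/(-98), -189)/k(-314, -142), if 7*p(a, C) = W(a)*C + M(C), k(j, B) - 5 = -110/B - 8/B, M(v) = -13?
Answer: -12638/1449 ≈ -8.7219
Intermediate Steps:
W(N) = 1/(2*N)
k(j, B) = 5 - 118/B (k(j, B) = 5 + (-110/B - 8/B) = 5 - 118/B)
p(a, C) = -13/7 + C/(14*a) (p(a, C) = ((1/(2*a))*C - 13)/7 = (C/(2*a) - 13)/7 = (-13 + C/(2*a))/7 = -13/7 + C/(14*a))
p(-27/(-98), -189)/k(-314, -142) = ((-189 - (-702)/(-98))/(14*((-27/(-98)))))/(5 - 118/(-142)) = ((-189 - (-702)*(-1)/98)/(14*((-27*(-1/98)))))/(5 - 118*(-1/142)) = ((-189 - 26*27/98)/(14*(27/98)))/(5 + 59/71) = ((1/14)*(98/27)*(-189 - 351/49))/(414/71) = ((1/14)*(98/27)*(-9612/49))*(71/414) = -356/7*71/414 = -12638/1449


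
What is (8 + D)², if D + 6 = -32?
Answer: 900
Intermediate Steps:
D = -38 (D = -6 - 32 = -38)
(8 + D)² = (8 - 38)² = (-30)² = 900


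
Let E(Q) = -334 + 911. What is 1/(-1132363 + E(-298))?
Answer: -1/1131786 ≈ -8.8356e-7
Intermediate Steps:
E(Q) = 577
1/(-1132363 + E(-298)) = 1/(-1132363 + 577) = 1/(-1131786) = -1/1131786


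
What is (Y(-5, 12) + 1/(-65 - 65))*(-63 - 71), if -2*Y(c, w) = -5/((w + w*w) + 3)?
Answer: -11122/10335 ≈ -1.0761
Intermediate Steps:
Y(c, w) = 5/(2*(3 + w + w²)) (Y(c, w) = -(-5)/(2*((w + w*w) + 3)) = -(-5)/(2*((w + w²) + 3)) = -(-5)/(2*(3 + w + w²)) = 5/(2*(3 + w + w²)))
(Y(-5, 12) + 1/(-65 - 65))*(-63 - 71) = (5/(2*(3 + 12 + 12²)) + 1/(-65 - 65))*(-63 - 71) = (5/(2*(3 + 12 + 144)) + 1/(-130))*(-134) = ((5/2)/159 - 1/130)*(-134) = ((5/2)*(1/159) - 1/130)*(-134) = (5/318 - 1/130)*(-134) = (83/10335)*(-134) = -11122/10335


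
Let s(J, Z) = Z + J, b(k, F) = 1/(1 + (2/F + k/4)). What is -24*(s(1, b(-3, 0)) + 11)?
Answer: -288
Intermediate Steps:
b(k, F) = 1/(1 + 2/F + k/4) (b(k, F) = 1/(1 + (2/F + k*(1/4))) = 1/(1 + (2/F + k/4)) = 1/(1 + 2/F + k/4))
s(J, Z) = J + Z
-24*(s(1, b(-3, 0)) + 11) = -24*((1 + 4*0/(8 + 4*0 + 0*(-3))) + 11) = -24*((1 + 4*0/(8 + 0 + 0)) + 11) = -24*((1 + 4*0/8) + 11) = -24*((1 + 4*0*(1/8)) + 11) = -24*((1 + 0) + 11) = -24*(1 + 11) = -24*12 = -288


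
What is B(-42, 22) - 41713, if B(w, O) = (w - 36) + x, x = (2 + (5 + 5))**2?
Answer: -41647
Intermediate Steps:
x = 144 (x = (2 + 10)**2 = 12**2 = 144)
B(w, O) = 108 + w (B(w, O) = (w - 36) + 144 = (-36 + w) + 144 = 108 + w)
B(-42, 22) - 41713 = (108 - 42) - 41713 = 66 - 41713 = -41647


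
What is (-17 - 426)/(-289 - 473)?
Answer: 443/762 ≈ 0.58136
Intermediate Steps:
(-17 - 426)/(-289 - 473) = -443/(-762) = -443*(-1/762) = 443/762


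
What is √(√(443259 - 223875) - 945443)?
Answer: √(-945443 + 6*√6094) ≈ 972.1*I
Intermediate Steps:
√(√(443259 - 223875) - 945443) = √(√219384 - 945443) = √(6*√6094 - 945443) = √(-945443 + 6*√6094)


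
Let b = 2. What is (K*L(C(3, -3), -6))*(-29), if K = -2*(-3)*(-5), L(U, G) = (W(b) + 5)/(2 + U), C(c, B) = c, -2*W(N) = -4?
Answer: 1218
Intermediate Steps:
W(N) = 2 (W(N) = -½*(-4) = 2)
L(U, G) = 7/(2 + U) (L(U, G) = (2 + 5)/(2 + U) = 7/(2 + U))
K = -30 (K = 6*(-5) = -30)
(K*L(C(3, -3), -6))*(-29) = -210/(2 + 3)*(-29) = -210/5*(-29) = -30*7/5*(-29) = -42*(-29) = 1218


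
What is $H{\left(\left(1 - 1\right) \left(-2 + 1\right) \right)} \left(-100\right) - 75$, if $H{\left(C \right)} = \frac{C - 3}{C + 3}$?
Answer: $25$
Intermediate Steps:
$H{\left(C \right)} = \frac{-3 + C}{3 + C}$
$H{\left(\left(1 - 1\right) \left(-2 + 1\right) \right)} \left(-100\right) - 75 = \frac{-3 + \left(1 - 1\right) \left(-2 + 1\right)}{3 + \left(1 - 1\right) \left(-2 + 1\right)} \left(-100\right) - 75 = \frac{-3 + 0 \left(-1\right)}{3 + 0 \left(-1\right)} \left(-100\right) - 75 = \frac{-3 + 0}{3 + 0} \left(-100\right) - 75 = \frac{1}{3} \left(-3\right) \left(-100\right) - 75 = \left(-1\right) \left(-100\right) - 75 = 100 - 75 = 25$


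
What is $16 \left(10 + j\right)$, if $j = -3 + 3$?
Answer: $160$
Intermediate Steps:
$j = 0$
$16 \left(10 + j\right) = 16 \left(10 + 0\right) = 16 \cdot 10 = 160$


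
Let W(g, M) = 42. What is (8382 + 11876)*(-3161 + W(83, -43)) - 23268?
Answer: -63207970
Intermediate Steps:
(8382 + 11876)*(-3161 + W(83, -43)) - 23268 = (8382 + 11876)*(-3161 + 42) - 23268 = 20258*(-3119) - 23268 = -63184702 - 23268 = -63207970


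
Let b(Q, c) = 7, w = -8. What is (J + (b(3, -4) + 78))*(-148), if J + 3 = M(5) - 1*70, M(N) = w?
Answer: -592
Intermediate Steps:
M(N) = -8
J = -81 (J = -3 + (-8 - 1*70) = -3 + (-8 - 70) = -3 - 78 = -81)
(J + (b(3, -4) + 78))*(-148) = (-81 + (7 + 78))*(-148) = (-81 + 85)*(-148) = 4*(-148) = -592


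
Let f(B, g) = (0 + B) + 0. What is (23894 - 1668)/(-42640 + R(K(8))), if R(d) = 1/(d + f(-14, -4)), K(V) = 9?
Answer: -111130/213201 ≈ -0.52125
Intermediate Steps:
f(B, g) = B (f(B, g) = B + 0 = B)
R(d) = 1/(-14 + d) (R(d) = 1/(d - 14) = 1/(-14 + d))
(23894 - 1668)/(-42640 + R(K(8))) = (23894 - 1668)/(-42640 + 1/(-14 + 9)) = 22226/(-42640 + 1/(-5)) = 22226/(-42640 - ⅕) = 22226/(-213201/5) = 22226*(-5/213201) = -111130/213201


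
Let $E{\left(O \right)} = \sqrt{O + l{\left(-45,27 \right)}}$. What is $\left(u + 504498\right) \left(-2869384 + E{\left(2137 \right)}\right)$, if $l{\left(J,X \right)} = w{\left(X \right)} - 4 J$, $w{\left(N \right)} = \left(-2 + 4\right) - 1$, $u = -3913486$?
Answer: $9781695623392 - 3408988 \sqrt{2318} \approx 9.7815 \cdot 10^{12}$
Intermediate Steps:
$w{\left(N \right)} = 1$ ($w{\left(N \right)} = 2 - 1 = 1$)
$l{\left(J,X \right)} = 1 - 4 J$
$E{\left(O \right)} = \sqrt{181 + O}$ ($E{\left(O \right)} = \sqrt{O + \left(1 - -180\right)} = \sqrt{O + \left(1 + 180\right)} = \sqrt{O + 181} = \sqrt{181 + O}$)
$\left(u + 504498\right) \left(-2869384 + E{\left(2137 \right)}\right) = \left(-3913486 + 504498\right) \left(-2869384 + \sqrt{181 + 2137}\right) = - 3408988 \left(-2869384 + \sqrt{2318}\right) = 9781695623392 - 3408988 \sqrt{2318}$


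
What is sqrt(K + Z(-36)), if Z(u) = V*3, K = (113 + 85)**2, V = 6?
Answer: 3*sqrt(4358) ≈ 198.05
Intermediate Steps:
K = 39204 (K = 198**2 = 39204)
Z(u) = 18 (Z(u) = 6*3 = 18)
sqrt(K + Z(-36)) = sqrt(39204 + 18) = sqrt(39222) = 3*sqrt(4358)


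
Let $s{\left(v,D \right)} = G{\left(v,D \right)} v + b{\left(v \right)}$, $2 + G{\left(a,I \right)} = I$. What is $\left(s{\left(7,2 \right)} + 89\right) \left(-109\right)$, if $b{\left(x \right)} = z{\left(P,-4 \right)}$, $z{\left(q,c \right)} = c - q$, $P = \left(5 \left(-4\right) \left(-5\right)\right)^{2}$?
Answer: $1080735$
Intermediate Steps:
$G{\left(a,I \right)} = -2 + I$
$P = 10000$ ($P = \left(\left(-20\right) \left(-5\right)\right)^{2} = 100^{2} = 10000$)
$b{\left(x \right)} = -10004$ ($b{\left(x \right)} = -4 - 10000 = -10004$)
$s{\left(v,D \right)} = -10004 + v \left(-2 + D\right)$ ($s{\left(v,D \right)} = \left(-2 + D\right) v - 10004 = v \left(-2 + D\right) - 10004 = -10004 + v \left(-2 + D\right)$)
$\left(s{\left(7,2 \right)} + 89\right) \left(-109\right) = \left(\left(-10004 + 7 \left(-2 + 2\right)\right) + 89\right) \left(-109\right) = \left(\left(-10004 + 7 \cdot 0\right) + 89\right) \left(-109\right) = \left(\left(-10004 + 0\right) + 89\right) \left(-109\right) = \left(-10004 + 89\right) \left(-109\right) = \left(-9915\right) \left(-109\right) = 1080735$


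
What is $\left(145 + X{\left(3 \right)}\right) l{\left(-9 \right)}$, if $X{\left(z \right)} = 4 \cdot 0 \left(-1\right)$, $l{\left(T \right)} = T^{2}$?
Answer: $11745$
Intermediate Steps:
$X{\left(z \right)} = 0$ ($X{\left(z \right)} = 0 \left(-1\right) = 0$)
$\left(145 + X{\left(3 \right)}\right) l{\left(-9 \right)} = \left(145 + 0\right) \left(-9\right)^{2} = 145 \cdot 81 = 11745$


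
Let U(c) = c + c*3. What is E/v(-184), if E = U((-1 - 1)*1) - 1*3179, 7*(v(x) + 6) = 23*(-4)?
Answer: 22309/134 ≈ 166.49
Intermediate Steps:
v(x) = -134/7 (v(x) = -6 + (23*(-4))/7 = -6 + (1/7)*(-92) = -6 - 92/7 = -134/7)
U(c) = 4*c (U(c) = c + 3*c = 4*c)
E = -3187 (E = 4*((-1 - 1)*1) - 1*3179 = 4*(-2*1) - 3179 = 4*(-2) - 3179 = -8 - 3179 = -3187)
E/v(-184) = -3187/(-134/7) = -3187*(-7/134) = 22309/134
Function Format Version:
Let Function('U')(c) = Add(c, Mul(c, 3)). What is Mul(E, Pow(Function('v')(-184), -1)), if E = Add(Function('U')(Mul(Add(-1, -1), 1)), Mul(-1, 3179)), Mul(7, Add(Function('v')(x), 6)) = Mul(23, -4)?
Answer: Rational(22309, 134) ≈ 166.49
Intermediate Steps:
Function('v')(x) = Rational(-134, 7) (Function('v')(x) = Add(-6, Mul(Rational(1, 7), Mul(23, -4))) = Add(-6, Mul(Rational(1, 7), -92)) = Add(-6, Rational(-92, 7)) = Rational(-134, 7))
Function('U')(c) = Mul(4, c) (Function('U')(c) = Add(c, Mul(3, c)) = Mul(4, c))
E = -3187 (E = Add(Mul(4, Mul(Add(-1, -1), 1)), Mul(-1, 3179)) = Add(Mul(4, Mul(-2, 1)), -3179) = Add(Mul(4, -2), -3179) = Add(-8, -3179) = -3187)
Mul(E, Pow(Function('v')(-184), -1)) = Mul(-3187, Pow(Rational(-134, 7), -1)) = Mul(-3187, Rational(-7, 134)) = Rational(22309, 134)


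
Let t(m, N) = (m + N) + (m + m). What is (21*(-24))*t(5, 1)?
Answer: -8064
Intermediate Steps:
t(m, N) = N + 3*m (t(m, N) = (N + m) + 2*m = N + 3*m)
(21*(-24))*t(5, 1) = (21*(-24))*(1 + 3*5) = -504*(1 + 15) = -504*16 = -8064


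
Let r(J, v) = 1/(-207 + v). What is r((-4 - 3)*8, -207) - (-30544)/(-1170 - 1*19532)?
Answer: -6332959/4285314 ≈ -1.4778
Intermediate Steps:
r((-4 - 3)*8, -207) - (-30544)/(-1170 - 1*19532) = 1/(-207 - 207) - (-30544)/(-1170 - 1*19532) = 1/(-414) - (-30544)/(-1170 - 19532) = -1/414 - (-30544)/(-20702) = -1/414 - (-30544)*(-1)/20702 = -1/414 - 1*15272/10351 = -1/414 - 15272/10351 = -6332959/4285314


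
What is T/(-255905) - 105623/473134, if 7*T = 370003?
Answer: -364267176107/847541493890 ≈ -0.42979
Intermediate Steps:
T = 370003/7 (T = (1/7)*370003 = 370003/7 ≈ 52858.)
T/(-255905) - 105623/473134 = (370003/7)/(-255905) - 105623/473134 = (370003/7)*(-1/255905) - 105623*1/473134 = -370003/1791335 - 105623/473134 = -364267176107/847541493890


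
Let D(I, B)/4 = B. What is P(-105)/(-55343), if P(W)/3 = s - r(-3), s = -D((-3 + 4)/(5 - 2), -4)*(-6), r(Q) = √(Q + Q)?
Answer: 288/55343 + 3*I*√6/55343 ≈ 0.0052039 + 0.00013278*I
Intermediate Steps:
D(I, B) = 4*B
r(Q) = √2*√Q (r(Q) = √(2*Q) = √2*√Q)
s = -96 (s = -4*(-4)*(-6) = -(-16)*(-6) = -1*96 = -96)
P(W) = -288 - 3*I*√6 (P(W) = 3*(-96 - √2*√(-3)) = 3*(-96 - √2*I*√3) = 3*(-96 - I*√6) = -288 - 3*I*√6)
P(-105)/(-55343) = (-288 - 3*I*√6)/(-55343) = (-288 - 3*I*√6)*(-1/55343) = 288/55343 + 3*I*√6/55343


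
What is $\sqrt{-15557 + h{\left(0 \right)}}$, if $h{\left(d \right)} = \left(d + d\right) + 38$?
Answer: $i \sqrt{15519} \approx 124.58 i$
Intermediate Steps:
$h{\left(d \right)} = 38 + 2 d$ ($h{\left(d \right)} = 2 d + 38 = 38 + 2 d$)
$\sqrt{-15557 + h{\left(0 \right)}} = \sqrt{-15557 + \left(38 + 2 \cdot 0\right)} = \sqrt{-15557 + \left(38 + 0\right)} = \sqrt{-15557 + 38} = \sqrt{-15519} = i \sqrt{15519}$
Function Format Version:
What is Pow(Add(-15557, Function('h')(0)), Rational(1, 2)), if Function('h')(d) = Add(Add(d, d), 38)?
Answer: Mul(I, Pow(15519, Rational(1, 2))) ≈ Mul(124.58, I)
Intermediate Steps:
Function('h')(d) = Add(38, Mul(2, d)) (Function('h')(d) = Add(Mul(2, d), 38) = Add(38, Mul(2, d)))
Pow(Add(-15557, Function('h')(0)), Rational(1, 2)) = Pow(Add(-15557, Add(38, Mul(2, 0))), Rational(1, 2)) = Pow(Add(-15557, Add(38, 0)), Rational(1, 2)) = Pow(Add(-15557, 38), Rational(1, 2)) = Pow(-15519, Rational(1, 2)) = Mul(I, Pow(15519, Rational(1, 2)))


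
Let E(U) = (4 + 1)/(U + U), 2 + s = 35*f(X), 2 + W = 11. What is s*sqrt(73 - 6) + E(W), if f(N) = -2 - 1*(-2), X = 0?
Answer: 5/18 - 2*sqrt(67) ≈ -16.093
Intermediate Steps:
W = 9 (W = -2 + 11 = 9)
f(N) = 0 (f(N) = -2 + 2 = 0)
s = -2 (s = -2 + 35*0 = -2 + 0 = -2)
E(U) = 5/(2*U) (E(U) = 5/((2*U)) = 5*(1/(2*U)) = 5/(2*U))
s*sqrt(73 - 6) + E(W) = -2*sqrt(73 - 6) + (5/2)/9 = -2*sqrt(67) + (5/2)*(1/9) = -2*sqrt(67) + 5/18 = 5/18 - 2*sqrt(67)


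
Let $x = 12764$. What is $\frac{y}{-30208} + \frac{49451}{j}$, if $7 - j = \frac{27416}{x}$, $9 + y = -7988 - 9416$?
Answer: $\frac{4767035848807}{467710464} \approx 10192.0$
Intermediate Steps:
$y = -17413$ ($y = -9 - 17404 = -17413$)
$j = \frac{15483}{3191}$ ($j = 7 - \frac{27416}{12764} = 7 - 27416 \cdot \frac{1}{12764} = 7 - \frac{6854}{3191} = \frac{15483}{3191} \approx 4.8521$)
$\frac{y}{-30208} + \frac{49451}{j} = - \frac{17413}{-30208} + \frac{49451}{\frac{15483}{3191}} = \left(-17413\right) \left(- \frac{1}{30208}\right) + 49451 \cdot \frac{3191}{15483} = \frac{17413}{30208} + \frac{157798141}{15483} = \frac{4767035848807}{467710464}$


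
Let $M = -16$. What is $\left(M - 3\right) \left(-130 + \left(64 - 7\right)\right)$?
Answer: $1387$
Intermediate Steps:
$\left(M - 3\right) \left(-130 + \left(64 - 7\right)\right) = \left(-16 - 3\right) \left(-130 + \left(64 - 7\right)\right) = \left(-16 - 3\right) \left(-130 + 57\right) = \left(-19\right) \left(-73\right) = 1387$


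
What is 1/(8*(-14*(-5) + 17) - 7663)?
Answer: -1/6967 ≈ -0.00014353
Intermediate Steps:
1/(8*(-14*(-5) + 17) - 7663) = 1/(8*(70 + 17) - 7663) = 1/(8*87 - 7663) = 1/(696 - 7663) = 1/(-6967) = -1/6967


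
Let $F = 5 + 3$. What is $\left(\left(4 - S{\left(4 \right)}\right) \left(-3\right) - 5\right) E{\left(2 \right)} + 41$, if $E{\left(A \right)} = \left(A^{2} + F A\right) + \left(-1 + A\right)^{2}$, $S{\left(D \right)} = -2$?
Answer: $-442$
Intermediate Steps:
$F = 8$
$E{\left(A \right)} = A^{2} + \left(-1 + A\right)^{2} + 8 A$ ($E{\left(A \right)} = \left(A^{2} + 8 A\right) + \left(-1 + A\right)^{2} = A^{2} + \left(-1 + A\right)^{2} + 8 A$)
$\left(\left(4 - S{\left(4 \right)}\right) \left(-3\right) - 5\right) E{\left(2 \right)} + 41 = \left(\left(4 - -2\right) \left(-3\right) - 5\right) \left(1 + 2 \cdot 2^{2} + 6 \cdot 2\right) + 41 = \left(\left(4 + 2\right) \left(-3\right) - 5\right) \left(1 + 2 \cdot 4 + 12\right) + 41 = \left(6 \left(-3\right) - 5\right) \left(1 + 8 + 12\right) + 41 = \left(-18 - 5\right) 21 + 41 = \left(-23\right) 21 + 41 = -483 + 41 = -442$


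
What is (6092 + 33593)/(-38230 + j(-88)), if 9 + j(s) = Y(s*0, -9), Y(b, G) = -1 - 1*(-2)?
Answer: -39685/38238 ≈ -1.0378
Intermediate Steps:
Y(b, G) = 1 (Y(b, G) = -1 + 2 = 1)
j(s) = -8 (j(s) = -9 + 1 = -8)
(6092 + 33593)/(-38230 + j(-88)) = (6092 + 33593)/(-38230 - 8) = 39685/(-38238) = 39685*(-1/38238) = -39685/38238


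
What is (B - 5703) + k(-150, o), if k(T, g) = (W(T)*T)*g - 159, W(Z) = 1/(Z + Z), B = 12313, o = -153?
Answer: 12749/2 ≈ 6374.5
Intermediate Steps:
W(Z) = 1/(2*Z)
k(T, g) = -159 + g/2 (k(T, g) = ((1/(2*T))*T)*g - 159 = g/2 - 159 = -159 + g/2)
(B - 5703) + k(-150, o) = (12313 - 5703) + (-159 + (½)*(-153)) = 6610 + (-159 - 153/2) = 6610 - 471/2 = 12749/2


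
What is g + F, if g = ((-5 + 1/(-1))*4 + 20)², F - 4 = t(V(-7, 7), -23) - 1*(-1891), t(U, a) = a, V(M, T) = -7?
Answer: 1888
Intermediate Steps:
F = 1872 (F = 4 + (-23 - 1*(-1891)) = 4 + (-23 + 1891) = 4 + 1868 = 1872)
g = 16 (g = ((-5 - 1)*4 + 20)² = (-6*4 + 20)² = (-24 + 20)² = (-4)² = 16)
g + F = 16 + 1872 = 1888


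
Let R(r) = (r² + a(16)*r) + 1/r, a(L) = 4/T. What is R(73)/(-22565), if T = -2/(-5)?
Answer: -442308/1647245 ≈ -0.26851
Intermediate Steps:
T = ⅖ (T = -2*(-⅕) = ⅖ ≈ 0.40000)
a(L) = 10 (a(L) = 4/(⅖) = 4*(5/2) = 10)
R(r) = 1/r + r² + 10*r (R(r) = (r² + 10*r) + 1/r = 1/r + r² + 10*r)
R(73)/(-22565) = ((1 + 73²*(10 + 73))/73)/(-22565) = ((1 + 5329*83)/73)*(-1/22565) = ((1 + 442307)/73)*(-1/22565) = ((1/73)*442308)*(-1/22565) = (442308/73)*(-1/22565) = -442308/1647245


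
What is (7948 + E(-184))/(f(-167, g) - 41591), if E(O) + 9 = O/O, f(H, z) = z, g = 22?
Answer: -7940/41569 ≈ -0.19101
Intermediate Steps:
E(O) = -8 (E(O) = -9 + O/O = -9 + 1 = -8)
(7948 + E(-184))/(f(-167, g) - 41591) = (7948 - 8)/(22 - 41591) = 7940/(-41569) = 7940*(-1/41569) = -7940/41569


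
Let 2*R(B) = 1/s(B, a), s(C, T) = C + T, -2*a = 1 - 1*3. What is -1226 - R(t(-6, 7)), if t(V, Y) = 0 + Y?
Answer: -19617/16 ≈ -1226.1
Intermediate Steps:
a = 1 (a = -(1 - 1*3)/2 = -(1 - 3)/2 = -½*(-2) = 1)
t(V, Y) = Y
R(B) = 1/(2*(1 + B)) (R(B) = 1/(2*(B + 1)) = 1/(2*(1 + B)))
-1226 - R(t(-6, 7)) = -1226 - 1/(2*(1 + 7)) = -1226 - 1/(2*8) = -1226 - 1*1/16 = -1226 - 1/16 = -19617/16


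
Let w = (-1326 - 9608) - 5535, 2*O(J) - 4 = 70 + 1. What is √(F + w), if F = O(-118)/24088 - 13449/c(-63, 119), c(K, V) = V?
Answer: I*√34062202514264015/1433236 ≈ 128.77*I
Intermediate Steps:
O(J) = 75/2 (O(J) = 2 + (70 + 1)/2 = 2 + (½)*71 = 2 + 71/2 = 75/2)
w = -16469 (w = -10934 - 5535 = -16469)
F = -647910099/5732944 (F = (75/2)/24088 - 13449/119 = (75/2)*(1/24088) - 13449*1/119 = 75/48176 - 13449/119 = -647910099/5732944 ≈ -113.02)
√(F + w) = √(-647910099/5732944 - 16469) = √(-95063764835/5732944) = I*√34062202514264015/1433236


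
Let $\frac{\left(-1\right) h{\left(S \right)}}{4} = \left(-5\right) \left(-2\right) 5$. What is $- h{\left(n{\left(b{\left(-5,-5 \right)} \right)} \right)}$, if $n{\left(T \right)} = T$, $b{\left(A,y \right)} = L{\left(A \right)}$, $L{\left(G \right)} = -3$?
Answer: $200$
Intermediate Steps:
$b{\left(A,y \right)} = -3$
$h{\left(S \right)} = -200$ ($h{\left(S \right)} = - 4 \left(-5\right) \left(-2\right) 5 = - 4 \cdot 10 \cdot 5 = \left(-4\right) 50 = -200$)
$- h{\left(n{\left(b{\left(-5,-5 \right)} \right)} \right)} = \left(-1\right) \left(-200\right) = 200$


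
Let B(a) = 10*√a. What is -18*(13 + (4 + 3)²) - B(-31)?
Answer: -1116 - 10*I*√31 ≈ -1116.0 - 55.678*I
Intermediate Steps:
-18*(13 + (4 + 3)²) - B(-31) = -18*(13 + (4 + 3)²) - 10*√(-31) = -18*(13 + 7²) - 10*I*√31 = -18*(13 + 49) - 10*I*√31 = -18*62 - 10*I*√31 = -1116 - 10*I*√31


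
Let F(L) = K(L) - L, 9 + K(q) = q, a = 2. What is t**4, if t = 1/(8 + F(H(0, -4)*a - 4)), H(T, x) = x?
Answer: 1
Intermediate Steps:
K(q) = -9 + q
F(L) = -9 (F(L) = (-9 + L) - L = -9)
t = -1 (t = 1/(8 - 9) = 1/(-1) = -1)
t**4 = (-1)**4 = 1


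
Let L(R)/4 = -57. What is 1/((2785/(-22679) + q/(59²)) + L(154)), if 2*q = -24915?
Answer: -157891198/36583629599 ≈ -0.0043159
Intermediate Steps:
q = -24915/2 (q = (½)*(-24915) = -24915/2 ≈ -12458.)
L(R) = -228 (L(R) = 4*(-57) = -228)
1/((2785/(-22679) + q/(59²)) + L(154)) = 1/((2785/(-22679) - 24915/(2*(59²))) - 228) = 1/((2785*(-1/22679) - 24915/2/3481) - 228) = 1/((-2785/22679 - 24915/2*1/3481) - 228) = 1/((-2785/22679 - 24915/6962) - 228) = 1/(-584436455/157891198 - 228) = 1/(-36583629599/157891198) = -157891198/36583629599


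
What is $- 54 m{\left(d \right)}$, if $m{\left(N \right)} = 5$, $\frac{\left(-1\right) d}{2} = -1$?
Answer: $-270$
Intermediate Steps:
$d = 2$ ($d = \left(-2\right) \left(-1\right) = 2$)
$- 54 m{\left(d \right)} = \left(-54\right) 5 = -270$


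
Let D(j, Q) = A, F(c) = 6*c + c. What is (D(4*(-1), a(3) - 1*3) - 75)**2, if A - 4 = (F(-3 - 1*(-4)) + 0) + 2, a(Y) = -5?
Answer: 3844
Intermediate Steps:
F(c) = 7*c
A = 13 (A = 4 + ((7*(-3 - 1*(-4)) + 0) + 2) = 4 + ((7*(-3 + 4) + 0) + 2) = 4 + ((7*1 + 0) + 2) = 4 + ((7 + 0) + 2) = 4 + (7 + 2) = 4 + 9 = 13)
D(j, Q) = 13
(D(4*(-1), a(3) - 1*3) - 75)**2 = (13 - 75)**2 = (-62)**2 = 3844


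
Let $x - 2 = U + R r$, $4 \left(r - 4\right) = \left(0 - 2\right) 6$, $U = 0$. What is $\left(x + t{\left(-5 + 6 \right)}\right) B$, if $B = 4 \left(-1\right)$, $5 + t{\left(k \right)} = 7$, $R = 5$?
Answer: $-36$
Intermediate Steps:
$t{\left(k \right)} = 2$ ($t{\left(k \right)} = -5 + 7 = 2$)
$B = -4$
$r = 1$ ($r = 4 + \frac{\left(0 - 2\right) 6}{4} = 4 + \frac{\left(-2\right) 6}{4} = 4 + \frac{1}{4} \left(-12\right) = 4 - 3 = 1$)
$x = 7$ ($x = 2 + \left(0 + 5 \cdot 1\right) = 2 + \left(0 + 5\right) = 2 + 5 = 7$)
$\left(x + t{\left(-5 + 6 \right)}\right) B = \left(7 + 2\right) \left(-4\right) = 9 \left(-4\right) = -36$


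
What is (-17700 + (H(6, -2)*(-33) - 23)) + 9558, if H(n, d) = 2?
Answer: -8231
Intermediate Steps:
(-17700 + (H(6, -2)*(-33) - 23)) + 9558 = (-17700 + (2*(-33) - 23)) + 9558 = (-17700 + (-66 - 23)) + 9558 = (-17700 - 89) + 9558 = -17789 + 9558 = -8231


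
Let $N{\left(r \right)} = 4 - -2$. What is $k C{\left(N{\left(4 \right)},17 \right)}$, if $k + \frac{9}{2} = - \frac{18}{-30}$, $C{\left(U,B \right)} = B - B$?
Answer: $0$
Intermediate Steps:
$N{\left(r \right)} = 6$ ($N{\left(r \right)} = 4 + 2 = 6$)
$C{\left(U,B \right)} = 0$
$k = - \frac{39}{10}$ ($k = - \frac{9}{2} - \frac{18}{-30} = - \frac{9}{2} - - \frac{3}{5} = - \frac{9}{2} + \frac{3}{5} = - \frac{39}{10} \approx -3.9$)
$k C{\left(N{\left(4 \right)},17 \right)} = \left(- \frac{39}{10}\right) 0 = 0$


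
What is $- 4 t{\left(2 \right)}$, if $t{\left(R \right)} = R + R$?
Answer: $-16$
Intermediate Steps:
$t{\left(R \right)} = 2 R$
$- 4 t{\left(2 \right)} = - 4 \cdot 2 \cdot 2 = \left(-4\right) 4 = -16$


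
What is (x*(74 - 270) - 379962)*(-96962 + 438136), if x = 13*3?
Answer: -132241089444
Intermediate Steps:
x = 39
(x*(74 - 270) - 379962)*(-96962 + 438136) = (39*(74 - 270) - 379962)*(-96962 + 438136) = (39*(-196) - 379962)*341174 = (-7644 - 379962)*341174 = -387606*341174 = -132241089444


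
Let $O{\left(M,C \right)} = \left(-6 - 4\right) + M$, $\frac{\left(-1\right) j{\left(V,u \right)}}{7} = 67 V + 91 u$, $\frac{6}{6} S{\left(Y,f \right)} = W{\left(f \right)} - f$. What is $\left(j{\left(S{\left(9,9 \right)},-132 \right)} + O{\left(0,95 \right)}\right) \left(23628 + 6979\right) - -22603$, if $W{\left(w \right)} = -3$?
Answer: $2745531717$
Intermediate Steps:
$S{\left(Y,f \right)} = -3 - f$
$j{\left(V,u \right)} = - 637 u - 469 V$ ($j{\left(V,u \right)} = - 7 \left(67 V + 91 u\right) = - 637 u - 469 V$)
$O{\left(M,C \right)} = -10 + M$
$\left(j{\left(S{\left(9,9 \right)},-132 \right)} + O{\left(0,95 \right)}\right) \left(23628 + 6979\right) - -22603 = \left(\left(\left(-637\right) \left(-132\right) - 469 \left(-3 - 9\right)\right) + \left(-10 + 0\right)\right) \left(23628 + 6979\right) - -22603 = \left(\left(84084 - 469 \left(-3 - 9\right)\right) - 10\right) 30607 + 22603 = \left(\left(84084 - -5628\right) - 10\right) 30607 + 22603 = \left(\left(84084 + 5628\right) - 10\right) 30607 + 22603 = \left(89712 - 10\right) 30607 + 22603 = 89702 \cdot 30607 + 22603 = 2745509114 + 22603 = 2745531717$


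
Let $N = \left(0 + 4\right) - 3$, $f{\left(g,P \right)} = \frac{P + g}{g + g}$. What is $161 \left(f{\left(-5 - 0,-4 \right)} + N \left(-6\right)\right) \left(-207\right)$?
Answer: $\frac{1699677}{10} \approx 1.6997 \cdot 10^{5}$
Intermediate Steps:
$f{\left(g,P \right)} = \frac{P + g}{2 g}$
$N = 1$ ($N = 4 - 3 = 1$)
$161 \left(f{\left(-5 - 0,-4 \right)} + N \left(-6\right)\right) \left(-207\right) = 161 \left(\frac{-4 - 5}{2 \left(-5 - 0\right)} + 1 \left(-6\right)\right) \left(-207\right) = 161 \left(\frac{-4 + \left(-5 + 0\right)}{2 \left(-5 + 0\right)} - 6\right) \left(-207\right) = 161 \left(\frac{-4 - 5}{2 \left(-5\right)} - 6\right) \left(-207\right) = 161 \left(\frac{1}{2} \left(- \frac{1}{5}\right) \left(-9\right) - 6\right) \left(-207\right) = 161 \left(\frac{9}{10} - 6\right) \left(-207\right) = 161 \left(- \frac{51}{10}\right) \left(-207\right) = \left(- \frac{8211}{10}\right) \left(-207\right) = \frac{1699677}{10}$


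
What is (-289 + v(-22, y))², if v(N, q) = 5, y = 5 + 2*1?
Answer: 80656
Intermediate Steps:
y = 7 (y = 5 + 2 = 7)
(-289 + v(-22, y))² = (-289 + 5)² = (-284)² = 80656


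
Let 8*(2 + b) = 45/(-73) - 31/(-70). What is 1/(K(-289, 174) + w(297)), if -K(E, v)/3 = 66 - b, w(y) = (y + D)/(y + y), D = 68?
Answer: -12141360/2470167157 ≈ -0.0049152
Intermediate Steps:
b = -82647/40880 (b = -2 + (45/(-73) - 31/(-70))/8 = -2 + (45*(-1/73) - 31*(-1/70))/8 = -2 + (-45/73 + 31/70)/8 = -2 + (⅛)*(-887/5110) = -2 - 887/40880 = -82647/40880 ≈ -2.0217)
w(y) = (68 + y)/(2*y) (w(y) = (y + 68)/(y + y) = (68 + y)/((2*y)) = (68 + y)*(1/(2*y)) = (68 + y)/(2*y))
K(E, v) = -8342181/40880 (K(E, v) = -3*(66 - 1*(-82647/40880)) = -3*(66 + 82647/40880) = -3*2780727/40880 = -8342181/40880)
1/(K(-289, 174) + w(297)) = 1/(-8342181/40880 + (½)*(68 + 297)/297) = 1/(-8342181/40880 + (½)*(1/297)*365) = 1/(-8342181/40880 + 365/594) = 1/(-2470167157/12141360) = -12141360/2470167157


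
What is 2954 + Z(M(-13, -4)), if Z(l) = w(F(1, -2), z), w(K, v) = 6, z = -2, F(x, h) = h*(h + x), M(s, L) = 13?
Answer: 2960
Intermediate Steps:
Z(l) = 6
2954 + Z(M(-13, -4)) = 2954 + 6 = 2960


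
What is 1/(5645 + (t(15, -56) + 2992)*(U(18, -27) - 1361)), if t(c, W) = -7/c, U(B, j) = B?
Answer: -15/60179764 ≈ -2.4925e-7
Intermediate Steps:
1/(5645 + (t(15, -56) + 2992)*(U(18, -27) - 1361)) = 1/(5645 + (-7/15 + 2992)*(18 - 1361)) = 1/(5645 + (-7*1/15 + 2992)*(-1343)) = 1/(5645 + (-7/15 + 2992)*(-1343)) = 1/(5645 + (44873/15)*(-1343)) = 1/(5645 - 60264439/15) = 1/(-60179764/15) = -15/60179764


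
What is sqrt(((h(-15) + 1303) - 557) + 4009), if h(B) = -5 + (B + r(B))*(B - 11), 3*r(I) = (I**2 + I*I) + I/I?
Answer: sqrt(11082)/3 ≈ 35.090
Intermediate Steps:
r(I) = 1/3 + 2*I**2/3 (r(I) = ((I**2 + I*I) + I/I)/3 = ((I**2 + I**2) + 1)/3 = (2*I**2 + 1)/3 = (1 + 2*I**2)/3 = 1/3 + 2*I**2/3)
h(B) = -5 + (-11 + B)*(1/3 + B + 2*B**2/3) (h(B) = -5 + (B + (1/3 + 2*B**2/3))*(B - 11) = -5 + (1/3 + B + 2*B**2/3)*(-11 + B) = -5 + (-11 + B)*(1/3 + B + 2*B**2/3))
sqrt(((h(-15) + 1303) - 557) + 4009) = sqrt((((-26/3 - 32/3*(-15) - 19/3*(-15)**2 + (2/3)*(-15)**3) + 1303) - 557) + 4009) = sqrt((((-26/3 + 160 - 19/3*225 + (2/3)*(-3375)) + 1303) - 557) + 4009) = sqrt((((-26/3 + 160 - 1425 - 2250) + 1303) - 557) + 4009) = sqrt(((-10571/3 + 1303) - 557) + 4009) = sqrt((-6662/3 - 557) + 4009) = sqrt(-8333/3 + 4009) = sqrt(3694/3) = sqrt(11082)/3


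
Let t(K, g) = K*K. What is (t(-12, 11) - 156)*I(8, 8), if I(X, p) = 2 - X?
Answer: 72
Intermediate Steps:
t(K, g) = K²
(t(-12, 11) - 156)*I(8, 8) = ((-12)² - 156)*(2 - 1*8) = (144 - 156)*(2 - 8) = -12*(-6) = 72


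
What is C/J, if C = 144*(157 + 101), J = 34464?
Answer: 387/359 ≈ 1.0780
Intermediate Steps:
C = 37152 (C = 144*258 = 37152)
C/J = 37152/34464 = 37152*(1/34464) = 387/359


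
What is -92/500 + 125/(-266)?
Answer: -21743/33250 ≈ -0.65392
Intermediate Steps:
-92/500 + 125/(-266) = -92*1/500 + 125*(-1/266) = -23/125 - 125/266 = -21743/33250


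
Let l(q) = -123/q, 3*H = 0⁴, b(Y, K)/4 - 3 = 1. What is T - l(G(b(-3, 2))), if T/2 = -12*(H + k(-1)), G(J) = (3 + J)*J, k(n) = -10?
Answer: 73083/304 ≈ 240.40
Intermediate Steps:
b(Y, K) = 16 (b(Y, K) = 12 + 4*1 = 12 + 4 = 16)
H = 0 (H = (⅓)*0⁴ = (⅓)*0 = 0)
G(J) = J*(3 + J)
T = 240 (T = 2*(-12*(0 - 10)) = 2*(-12*(-10)) = 2*120 = 240)
T - l(G(b(-3, 2))) = 240 - (-123)/(16*(3 + 16)) = 240 - (-123)/(16*19) = 240 - (-123)/304 = 240 - 1*(-123/304) = 240 + 123/304 = 73083/304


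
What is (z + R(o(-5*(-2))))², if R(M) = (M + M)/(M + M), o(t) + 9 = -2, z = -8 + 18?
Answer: 121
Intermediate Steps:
z = 10
o(t) = -11 (o(t) = -9 - 2 = -11)
R(M) = 1 (R(M) = (2*M)/((2*M)) = (2*M)*(1/(2*M)) = 1)
(z + R(o(-5*(-2))))² = (10 + 1)² = 11² = 121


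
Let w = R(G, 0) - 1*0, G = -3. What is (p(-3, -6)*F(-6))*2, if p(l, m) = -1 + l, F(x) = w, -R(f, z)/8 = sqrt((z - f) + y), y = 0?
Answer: 64*sqrt(3) ≈ 110.85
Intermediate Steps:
R(f, z) = -8*sqrt(z - f) (R(f, z) = -8*sqrt((z - f) + 0) = -8*sqrt(z - f))
w = -8*sqrt(3) (w = -8*sqrt(0 - 1*(-3)) - 1*0 = -8*sqrt(0 + 3) + 0 = -8*sqrt(3) + 0 = -8*sqrt(3) ≈ -13.856)
F(x) = -8*sqrt(3)
(p(-3, -6)*F(-6))*2 = ((-1 - 3)*(-8*sqrt(3)))*2 = -(-32)*sqrt(3)*2 = (32*sqrt(3))*2 = 64*sqrt(3)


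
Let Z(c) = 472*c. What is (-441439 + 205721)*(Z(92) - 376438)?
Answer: 78497394052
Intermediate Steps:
(-441439 + 205721)*(Z(92) - 376438) = (-441439 + 205721)*(472*92 - 376438) = -235718*(43424 - 376438) = -235718*(-333014) = 78497394052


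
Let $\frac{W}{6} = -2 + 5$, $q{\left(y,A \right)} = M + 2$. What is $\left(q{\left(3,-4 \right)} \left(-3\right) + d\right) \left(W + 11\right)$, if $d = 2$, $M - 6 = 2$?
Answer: $-812$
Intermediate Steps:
$M = 8$ ($M = 6 + 2 = 8$)
$q{\left(y,A \right)} = 10$ ($q{\left(y,A \right)} = 8 + 2 = 10$)
$W = 18$ ($W = 6 \left(-2 + 5\right) = 6 \cdot 3 = 18$)
$\left(q{\left(3,-4 \right)} \left(-3\right) + d\right) \left(W + 11\right) = \left(10 \left(-3\right) + 2\right) \left(18 + 11\right) = \left(-30 + 2\right) 29 = \left(-28\right) 29 = -812$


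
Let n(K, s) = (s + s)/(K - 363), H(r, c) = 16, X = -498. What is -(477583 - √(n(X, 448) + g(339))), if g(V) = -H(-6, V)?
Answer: -477583 + 4*I*√16113/123 ≈ -4.7758e+5 + 4.128*I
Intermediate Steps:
n(K, s) = 2*s/(-363 + K) (n(K, s) = (2*s)/(-363 + K) = 2*s/(-363 + K))
g(V) = -16 (g(V) = -1*16 = -16)
-(477583 - √(n(X, 448) + g(339))) = -(477583 - √(2*448/(-363 - 498) - 16)) = -(477583 - √(2*448/(-861) - 16)) = -(477583 - √(2*448*(-1/861) - 16)) = -(477583 - √(-128/123 - 16)) = -(477583 - √(-2096/123)) = -(477583 - 4*I*√16113/123) = -477583 + 4*I*√16113/123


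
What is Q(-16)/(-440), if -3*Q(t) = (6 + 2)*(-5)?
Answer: -1/33 ≈ -0.030303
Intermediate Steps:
Q(t) = 40/3 (Q(t) = -(6 + 2)*(-5)/3 = -8*(-5)/3 = -⅓*(-40) = 40/3)
Q(-16)/(-440) = (40/3)/(-440) = (40/3)*(-1/440) = -1/33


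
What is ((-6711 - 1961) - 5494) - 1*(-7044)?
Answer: -7122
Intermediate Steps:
((-6711 - 1961) - 5494) - 1*(-7044) = (-8672 - 5494) + 7044 = -14166 + 7044 = -7122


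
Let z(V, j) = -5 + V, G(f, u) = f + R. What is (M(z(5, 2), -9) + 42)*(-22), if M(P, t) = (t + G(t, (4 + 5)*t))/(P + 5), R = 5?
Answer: -4334/5 ≈ -866.80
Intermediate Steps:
G(f, u) = 5 + f (G(f, u) = f + 5 = 5 + f)
M(P, t) = (5 + 2*t)/(5 + P) (M(P, t) = (t + (5 + t))/(P + 5) = (5 + 2*t)/(5 + P))
(M(z(5, 2), -9) + 42)*(-22) = ((5 + 2*(-9))/(5 + (-5 + 5)) + 42)*(-22) = ((5 - 18)/(5 + 0) + 42)*(-22) = (-13/5 + 42)*(-22) = (197/5)*(-22) = -4334/5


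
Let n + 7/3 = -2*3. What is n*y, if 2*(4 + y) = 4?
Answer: 50/3 ≈ 16.667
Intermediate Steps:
y = -2 (y = -4 + (½)*4 = -4 + 2 = -2)
n = -25/3 (n = -7/3 - 2*3 = -7/3 - 6 = -25/3 ≈ -8.3333)
n*y = -25/3*(-2) = 50/3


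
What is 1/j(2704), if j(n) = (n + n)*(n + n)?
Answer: 1/29246464 ≈ 3.4192e-8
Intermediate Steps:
j(n) = 4*n**2 (j(n) = (2*n)*(2*n) = 4*n**2)
1/j(2704) = 1/(4*2704**2) = 1/(4*7311616) = 1/29246464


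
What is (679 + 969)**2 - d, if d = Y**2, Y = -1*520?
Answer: 2445504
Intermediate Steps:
Y = -520
d = 270400 (d = (-520)**2 = 270400)
(679 + 969)**2 - d = (679 + 969)**2 - 1*270400 = 1648**2 - 270400 = 2715904 - 270400 = 2445504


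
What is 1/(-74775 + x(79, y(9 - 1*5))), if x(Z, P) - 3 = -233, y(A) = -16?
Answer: -1/75005 ≈ -1.3332e-5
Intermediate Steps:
x(Z, P) = -230 (x(Z, P) = 3 - 233 = -230)
1/(-74775 + x(79, y(9 - 1*5))) = 1/(-74775 - 230) = 1/(-75005) = -1/75005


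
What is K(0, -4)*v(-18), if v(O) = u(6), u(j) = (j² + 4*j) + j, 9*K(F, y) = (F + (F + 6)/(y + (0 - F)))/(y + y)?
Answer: 11/8 ≈ 1.3750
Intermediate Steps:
K(F, y) = (F + (6 + F)/(y - F))/(18*y) (K(F, y) = ((F + (F + 6)/(y + (0 - F)))/(y + y))/9 = ((F + (6 + F)/(y - F))/((2*y)))/9 = ((F + (6 + F)/(y - F))*(1/(2*y)))/9 = ((F + (6 + F)/(y - F))/(2*y))/9 = (F + (6 + F)/(y - F))/(18*y))
u(j) = j² + 5*j
v(O) = 66 (v(O) = 6*(5 + 6) = 6*11 = 66)
K(0, -4)*v(-18) = ((1/18)*(-6 + 0² - 1*0 - 1*0*(-4))/(-4*(0 - 1*(-4))))*66 = ((1/18)*(-¼)*(-6 + 0 + 0 + 0)/(0 + 4))*66 = ((1/18)*(-¼)*(-6)/4)*66 = ((1/18)*(-¼)*(¼)*(-6))*66 = (1/48)*66 = 11/8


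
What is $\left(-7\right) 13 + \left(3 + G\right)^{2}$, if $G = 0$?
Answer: $-82$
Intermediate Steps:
$\left(-7\right) 13 + \left(3 + G\right)^{2} = \left(-7\right) 13 + \left(3 + 0\right)^{2} = -91 + 3^{2} = -91 + 9 = -82$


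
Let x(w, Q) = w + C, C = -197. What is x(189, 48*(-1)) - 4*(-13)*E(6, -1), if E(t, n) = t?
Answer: 304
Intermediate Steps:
x(w, Q) = -197 + w (x(w, Q) = w - 197 = -197 + w)
x(189, 48*(-1)) - 4*(-13)*E(6, -1) = (-197 + 189) - 4*(-13)*6 = -8 - (-52)*6 = -8 - 1*(-312) = -8 + 312 = 304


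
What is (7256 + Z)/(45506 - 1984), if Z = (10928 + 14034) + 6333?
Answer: 38551/43522 ≈ 0.88578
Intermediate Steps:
Z = 31295 (Z = 24962 + 6333 = 31295)
(7256 + Z)/(45506 - 1984) = (7256 + 31295)/(45506 - 1984) = 38551/43522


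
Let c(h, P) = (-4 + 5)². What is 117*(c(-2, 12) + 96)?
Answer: 11349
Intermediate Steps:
c(h, P) = 1 (c(h, P) = 1² = 1)
117*(c(-2, 12) + 96) = 117*(1 + 96) = 117*97 = 11349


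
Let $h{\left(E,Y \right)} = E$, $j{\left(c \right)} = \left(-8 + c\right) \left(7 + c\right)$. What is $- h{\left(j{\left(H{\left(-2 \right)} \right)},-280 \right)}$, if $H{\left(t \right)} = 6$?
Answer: $26$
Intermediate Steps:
$- h{\left(j{\left(H{\left(-2 \right)} \right)},-280 \right)} = - (-56 + 6^{2} - 6) = - (-56 + 36 - 6) = \left(-1\right) \left(-26\right) = 26$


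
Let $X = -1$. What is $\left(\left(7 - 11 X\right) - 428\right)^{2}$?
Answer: $168100$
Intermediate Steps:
$\left(\left(7 - 11 X\right) - 428\right)^{2} = \left(\left(7 - -11\right) - 428\right)^{2} = \left(\left(7 + 11\right) - 428\right)^{2} = \left(18 - 428\right)^{2} = \left(-410\right)^{2} = 168100$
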